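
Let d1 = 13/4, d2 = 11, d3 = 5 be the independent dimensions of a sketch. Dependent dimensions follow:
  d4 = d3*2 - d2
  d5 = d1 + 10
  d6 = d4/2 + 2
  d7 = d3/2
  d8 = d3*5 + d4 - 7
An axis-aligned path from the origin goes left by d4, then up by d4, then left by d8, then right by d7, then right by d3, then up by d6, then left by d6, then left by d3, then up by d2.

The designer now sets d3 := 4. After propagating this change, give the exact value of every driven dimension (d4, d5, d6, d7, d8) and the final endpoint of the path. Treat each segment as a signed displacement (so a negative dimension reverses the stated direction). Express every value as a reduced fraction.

Apply edit: d3 := 4
  d4 = d3*2 - d2 = -3
  d5 = d1 + 10 = 53/4
  d6 = d4/2 + 2 = 1/2
  d7 = d3/2 = 2
  d8 = d3*5 + d4 - 7 = 10
Walk from origin (0, 0):
  seg 1: left by d4 = -3 → (3, 0)
  seg 2: up by d4 = -3 → (3, -3)
  seg 3: left by d8 = 10 → (-7, -3)
  seg 4: right by d7 = 2 → (-5, -3)
  seg 5: right by d3 = 4 → (-1, -3)
  seg 6: up by d6 = 1/2 → (-1, -5/2)
  seg 7: left by d6 = 1/2 → (-3/2, -5/2)
  seg 8: left by d3 = 4 → (-11/2, -5/2)
  seg 9: up by d2 = 11 → (-11/2, 17/2)

d4 = -3
d5 = 53/4
d6 = 1/2
d7 = 2
d8 = 10
endpoint = (-11/2, 17/2)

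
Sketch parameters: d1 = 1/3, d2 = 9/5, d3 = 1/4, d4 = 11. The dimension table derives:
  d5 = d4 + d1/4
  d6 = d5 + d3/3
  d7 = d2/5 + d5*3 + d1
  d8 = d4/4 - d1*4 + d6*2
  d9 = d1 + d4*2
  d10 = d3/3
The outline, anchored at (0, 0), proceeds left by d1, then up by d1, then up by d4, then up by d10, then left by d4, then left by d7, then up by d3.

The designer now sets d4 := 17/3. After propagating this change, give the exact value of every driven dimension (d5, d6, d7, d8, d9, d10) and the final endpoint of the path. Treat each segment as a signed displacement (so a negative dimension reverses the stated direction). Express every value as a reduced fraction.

d5 = 23/4
d6 = 35/6
d7 = 5383/300
d8 = 47/4
d9 = 35/3
d10 = 1/12
endpoint = (-7183/300, 19/3)

Apply edit: d4 := 17/3
  d5 = d4 + d1/4 = 23/4
  d6 = d5 + d3/3 = 35/6
  d7 = d2/5 + d5*3 + d1 = 5383/300
  d8 = d4/4 - d1*4 + d6*2 = 47/4
  d9 = d1 + d4*2 = 35/3
  d10 = d3/3 = 1/12
Walk from origin (0, 0):
  seg 1: left by d1 = 1/3 → (-1/3, 0)
  seg 2: up by d1 = 1/3 → (-1/3, 1/3)
  seg 3: up by d4 = 17/3 → (-1/3, 6)
  seg 4: up by d10 = 1/12 → (-1/3, 73/12)
  seg 5: left by d4 = 17/3 → (-6, 73/12)
  seg 6: left by d7 = 5383/300 → (-7183/300, 73/12)
  seg 7: up by d3 = 1/4 → (-7183/300, 19/3)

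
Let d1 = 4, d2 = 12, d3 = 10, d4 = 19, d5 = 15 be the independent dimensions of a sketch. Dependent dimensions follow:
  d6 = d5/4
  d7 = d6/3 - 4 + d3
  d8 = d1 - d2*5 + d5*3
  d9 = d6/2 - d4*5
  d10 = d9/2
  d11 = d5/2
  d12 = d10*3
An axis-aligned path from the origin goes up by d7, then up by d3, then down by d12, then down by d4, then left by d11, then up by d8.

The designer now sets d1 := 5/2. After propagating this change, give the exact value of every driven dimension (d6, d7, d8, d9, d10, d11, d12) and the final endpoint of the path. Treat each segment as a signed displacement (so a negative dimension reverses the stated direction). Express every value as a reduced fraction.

d6 = 15/4
d7 = 29/4
d8 = -25/2
d9 = -745/8
d10 = -745/16
d11 = 15/2
d12 = -2235/16
endpoint = (-15/2, 2007/16)

Apply edit: d1 := 5/2
  d6 = d5/4 = 15/4
  d7 = d6/3 - 4 + d3 = 29/4
  d8 = d1 - d2*5 + d5*3 = -25/2
  d9 = d6/2 - d4*5 = -745/8
  d10 = d9/2 = -745/16
  d11 = d5/2 = 15/2
  d12 = d10*3 = -2235/16
Walk from origin (0, 0):
  seg 1: up by d7 = 29/4 → (0, 29/4)
  seg 2: up by d3 = 10 → (0, 69/4)
  seg 3: down by d12 = -2235/16 → (0, 2511/16)
  seg 4: down by d4 = 19 → (0, 2207/16)
  seg 5: left by d11 = 15/2 → (-15/2, 2207/16)
  seg 6: up by d8 = -25/2 → (-15/2, 2007/16)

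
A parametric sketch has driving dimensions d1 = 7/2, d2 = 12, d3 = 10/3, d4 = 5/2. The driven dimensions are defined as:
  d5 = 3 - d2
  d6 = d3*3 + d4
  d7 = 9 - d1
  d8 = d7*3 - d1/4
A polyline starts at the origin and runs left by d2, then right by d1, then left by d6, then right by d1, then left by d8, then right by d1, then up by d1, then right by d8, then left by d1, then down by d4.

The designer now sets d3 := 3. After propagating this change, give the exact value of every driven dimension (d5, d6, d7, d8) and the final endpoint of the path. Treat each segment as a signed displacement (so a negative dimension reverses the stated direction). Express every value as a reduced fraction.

Apply edit: d3 := 3
  d5 = 3 - d2 = -9
  d6 = d3*3 + d4 = 23/2
  d7 = 9 - d1 = 11/2
  d8 = d7*3 - d1/4 = 125/8
Walk from origin (0, 0):
  seg 1: left by d2 = 12 → (-12, 0)
  seg 2: right by d1 = 7/2 → (-17/2, 0)
  seg 3: left by d6 = 23/2 → (-20, 0)
  seg 4: right by d1 = 7/2 → (-33/2, 0)
  seg 5: left by d8 = 125/8 → (-257/8, 0)
  seg 6: right by d1 = 7/2 → (-229/8, 0)
  seg 7: up by d1 = 7/2 → (-229/8, 7/2)
  seg 8: right by d8 = 125/8 → (-13, 7/2)
  seg 9: left by d1 = 7/2 → (-33/2, 7/2)
  seg 10: down by d4 = 5/2 → (-33/2, 1)

d5 = -9
d6 = 23/2
d7 = 11/2
d8 = 125/8
endpoint = (-33/2, 1)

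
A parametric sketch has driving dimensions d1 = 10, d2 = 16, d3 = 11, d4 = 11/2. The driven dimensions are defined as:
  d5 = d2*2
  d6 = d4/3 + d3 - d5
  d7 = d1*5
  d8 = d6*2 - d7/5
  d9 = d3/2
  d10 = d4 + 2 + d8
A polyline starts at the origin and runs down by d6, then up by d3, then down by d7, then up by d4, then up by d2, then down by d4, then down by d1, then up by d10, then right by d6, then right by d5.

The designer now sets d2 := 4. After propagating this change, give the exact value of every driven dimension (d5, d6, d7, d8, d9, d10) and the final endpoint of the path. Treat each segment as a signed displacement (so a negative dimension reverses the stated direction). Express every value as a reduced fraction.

d5 = 8
d6 = 29/6
d7 = 50
d8 = -1/3
d9 = 11/2
d10 = 43/6
endpoint = (77/6, -128/3)

Apply edit: d2 := 4
  d5 = d2*2 = 8
  d6 = d4/3 + d3 - d5 = 29/6
  d7 = d1*5 = 50
  d8 = d6*2 - d7/5 = -1/3
  d9 = d3/2 = 11/2
  d10 = d4 + 2 + d8 = 43/6
Walk from origin (0, 0):
  seg 1: down by d6 = 29/6 → (0, -29/6)
  seg 2: up by d3 = 11 → (0, 37/6)
  seg 3: down by d7 = 50 → (0, -263/6)
  seg 4: up by d4 = 11/2 → (0, -115/3)
  seg 5: up by d2 = 4 → (0, -103/3)
  seg 6: down by d4 = 11/2 → (0, -239/6)
  seg 7: down by d1 = 10 → (0, -299/6)
  seg 8: up by d10 = 43/6 → (0, -128/3)
  seg 9: right by d6 = 29/6 → (29/6, -128/3)
  seg 10: right by d5 = 8 → (77/6, -128/3)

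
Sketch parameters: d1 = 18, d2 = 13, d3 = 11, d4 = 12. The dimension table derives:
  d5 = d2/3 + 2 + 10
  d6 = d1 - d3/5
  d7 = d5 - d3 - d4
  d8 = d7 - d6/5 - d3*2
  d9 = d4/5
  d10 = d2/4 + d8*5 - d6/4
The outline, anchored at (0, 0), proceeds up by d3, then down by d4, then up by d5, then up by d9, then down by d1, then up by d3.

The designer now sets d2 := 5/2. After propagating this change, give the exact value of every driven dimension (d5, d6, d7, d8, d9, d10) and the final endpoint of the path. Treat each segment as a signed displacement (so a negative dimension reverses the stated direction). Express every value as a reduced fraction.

d5 = 77/6
d6 = 79/5
d7 = -61/6
d8 = -5299/150
d9 = 12/5
d10 = -4319/24
endpoint = (0, 217/30)

Apply edit: d2 := 5/2
  d5 = d2/3 + 2 + 10 = 77/6
  d6 = d1 - d3/5 = 79/5
  d7 = d5 - d3 - d4 = -61/6
  d8 = d7 - d6/5 - d3*2 = -5299/150
  d9 = d4/5 = 12/5
  d10 = d2/4 + d8*5 - d6/4 = -4319/24
Walk from origin (0, 0):
  seg 1: up by d3 = 11 → (0, 11)
  seg 2: down by d4 = 12 → (0, -1)
  seg 3: up by d5 = 77/6 → (0, 71/6)
  seg 4: up by d9 = 12/5 → (0, 427/30)
  seg 5: down by d1 = 18 → (0, -113/30)
  seg 6: up by d3 = 11 → (0, 217/30)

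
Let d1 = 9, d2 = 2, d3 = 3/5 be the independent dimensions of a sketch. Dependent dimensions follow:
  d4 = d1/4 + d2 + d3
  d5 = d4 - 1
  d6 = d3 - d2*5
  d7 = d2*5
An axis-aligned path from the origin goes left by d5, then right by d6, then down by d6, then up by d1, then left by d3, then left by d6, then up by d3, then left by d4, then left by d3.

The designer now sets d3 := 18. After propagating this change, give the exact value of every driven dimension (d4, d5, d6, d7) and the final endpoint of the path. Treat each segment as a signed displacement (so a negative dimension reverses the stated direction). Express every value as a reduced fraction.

Apply edit: d3 := 18
  d4 = d1/4 + d2 + d3 = 89/4
  d5 = d4 - 1 = 85/4
  d6 = d3 - d2*5 = 8
  d7 = d2*5 = 10
Walk from origin (0, 0):
  seg 1: left by d5 = 85/4 → (-85/4, 0)
  seg 2: right by d6 = 8 → (-53/4, 0)
  seg 3: down by d6 = 8 → (-53/4, -8)
  seg 4: up by d1 = 9 → (-53/4, 1)
  seg 5: left by d3 = 18 → (-125/4, 1)
  seg 6: left by d6 = 8 → (-157/4, 1)
  seg 7: up by d3 = 18 → (-157/4, 19)
  seg 8: left by d4 = 89/4 → (-123/2, 19)
  seg 9: left by d3 = 18 → (-159/2, 19)

d4 = 89/4
d5 = 85/4
d6 = 8
d7 = 10
endpoint = (-159/2, 19)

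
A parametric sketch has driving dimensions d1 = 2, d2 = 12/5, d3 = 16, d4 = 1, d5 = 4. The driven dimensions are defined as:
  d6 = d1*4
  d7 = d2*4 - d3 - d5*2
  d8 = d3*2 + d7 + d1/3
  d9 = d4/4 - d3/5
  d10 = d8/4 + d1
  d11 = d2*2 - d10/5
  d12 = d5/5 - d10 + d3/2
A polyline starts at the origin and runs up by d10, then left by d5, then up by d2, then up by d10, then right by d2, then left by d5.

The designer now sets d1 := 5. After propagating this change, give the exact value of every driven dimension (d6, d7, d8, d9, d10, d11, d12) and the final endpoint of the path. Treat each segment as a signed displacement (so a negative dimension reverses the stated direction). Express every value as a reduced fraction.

d6 = 20
d7 = -72/5
d8 = 289/15
d9 = -59/20
d10 = 589/60
d11 = 851/300
d12 = -61/60
endpoint = (-28/5, 661/30)

Apply edit: d1 := 5
  d6 = d1*4 = 20
  d7 = d2*4 - d3 - d5*2 = -72/5
  d8 = d3*2 + d7 + d1/3 = 289/15
  d9 = d4/4 - d3/5 = -59/20
  d10 = d8/4 + d1 = 589/60
  d11 = d2*2 - d10/5 = 851/300
  d12 = d5/5 - d10 + d3/2 = -61/60
Walk from origin (0, 0):
  seg 1: up by d10 = 589/60 → (0, 589/60)
  seg 2: left by d5 = 4 → (-4, 589/60)
  seg 3: up by d2 = 12/5 → (-4, 733/60)
  seg 4: up by d10 = 589/60 → (-4, 661/30)
  seg 5: right by d2 = 12/5 → (-8/5, 661/30)
  seg 6: left by d5 = 4 → (-28/5, 661/30)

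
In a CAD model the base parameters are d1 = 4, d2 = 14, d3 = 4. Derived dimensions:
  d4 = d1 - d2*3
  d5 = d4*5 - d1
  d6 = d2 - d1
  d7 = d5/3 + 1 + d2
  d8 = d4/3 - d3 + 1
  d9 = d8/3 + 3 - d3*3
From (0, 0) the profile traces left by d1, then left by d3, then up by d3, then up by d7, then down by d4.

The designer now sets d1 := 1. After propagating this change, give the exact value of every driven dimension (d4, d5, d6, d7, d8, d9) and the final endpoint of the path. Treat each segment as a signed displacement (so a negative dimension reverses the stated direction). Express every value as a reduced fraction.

Apply edit: d1 := 1
  d4 = d1 - d2*3 = -41
  d5 = d4*5 - d1 = -206
  d6 = d2 - d1 = 13
  d7 = d5/3 + 1 + d2 = -161/3
  d8 = d4/3 - d3 + 1 = -50/3
  d9 = d8/3 + 3 - d3*3 = -131/9
Walk from origin (0, 0):
  seg 1: left by d1 = 1 → (-1, 0)
  seg 2: left by d3 = 4 → (-5, 0)
  seg 3: up by d3 = 4 → (-5, 4)
  seg 4: up by d7 = -161/3 → (-5, -149/3)
  seg 5: down by d4 = -41 → (-5, -26/3)

d4 = -41
d5 = -206
d6 = 13
d7 = -161/3
d8 = -50/3
d9 = -131/9
endpoint = (-5, -26/3)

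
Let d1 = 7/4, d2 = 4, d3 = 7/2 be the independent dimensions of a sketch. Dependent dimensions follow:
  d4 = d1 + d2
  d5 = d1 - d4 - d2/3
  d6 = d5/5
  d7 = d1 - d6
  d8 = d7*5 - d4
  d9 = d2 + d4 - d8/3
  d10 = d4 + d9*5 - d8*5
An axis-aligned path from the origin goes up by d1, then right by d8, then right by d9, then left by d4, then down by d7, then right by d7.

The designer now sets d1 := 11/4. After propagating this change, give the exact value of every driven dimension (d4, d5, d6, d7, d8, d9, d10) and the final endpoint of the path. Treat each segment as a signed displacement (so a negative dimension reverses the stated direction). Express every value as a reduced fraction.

Apply edit: d1 := 11/4
  d4 = d1 + d2 = 27/4
  d5 = d1 - d4 - d2/3 = -16/3
  d6 = d5/5 = -16/15
  d7 = d1 - d6 = 229/60
  d8 = d7*5 - d4 = 37/3
  d9 = d2 + d4 - d8/3 = 239/36
  d10 = d4 + d9*5 - d8*5 = -391/18
Walk from origin (0, 0):
  seg 1: up by d1 = 11/4 → (0, 11/4)
  seg 2: right by d8 = 37/3 → (37/3, 11/4)
  seg 3: right by d9 = 239/36 → (683/36, 11/4)
  seg 4: left by d4 = 27/4 → (110/9, 11/4)
  seg 5: down by d7 = 229/60 → (110/9, -16/15)
  seg 6: right by d7 = 229/60 → (2887/180, -16/15)

d4 = 27/4
d5 = -16/3
d6 = -16/15
d7 = 229/60
d8 = 37/3
d9 = 239/36
d10 = -391/18
endpoint = (2887/180, -16/15)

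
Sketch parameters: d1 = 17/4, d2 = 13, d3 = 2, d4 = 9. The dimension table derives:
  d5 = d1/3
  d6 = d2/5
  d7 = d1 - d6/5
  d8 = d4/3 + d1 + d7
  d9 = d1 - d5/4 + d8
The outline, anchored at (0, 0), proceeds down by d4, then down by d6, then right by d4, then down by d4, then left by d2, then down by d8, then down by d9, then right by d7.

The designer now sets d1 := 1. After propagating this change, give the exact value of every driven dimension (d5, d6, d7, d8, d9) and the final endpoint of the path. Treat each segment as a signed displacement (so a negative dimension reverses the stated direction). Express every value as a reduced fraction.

d5 = 1/3
d6 = 13/5
d7 = 12/25
d8 = 112/25
d9 = 1619/300
endpoint = (-88/25, -9143/300)

Apply edit: d1 := 1
  d5 = d1/3 = 1/3
  d6 = d2/5 = 13/5
  d7 = d1 - d6/5 = 12/25
  d8 = d4/3 + d1 + d7 = 112/25
  d9 = d1 - d5/4 + d8 = 1619/300
Walk from origin (0, 0):
  seg 1: down by d4 = 9 → (0, -9)
  seg 2: down by d6 = 13/5 → (0, -58/5)
  seg 3: right by d4 = 9 → (9, -58/5)
  seg 4: down by d4 = 9 → (9, -103/5)
  seg 5: left by d2 = 13 → (-4, -103/5)
  seg 6: down by d8 = 112/25 → (-4, -627/25)
  seg 7: down by d9 = 1619/300 → (-4, -9143/300)
  seg 8: right by d7 = 12/25 → (-88/25, -9143/300)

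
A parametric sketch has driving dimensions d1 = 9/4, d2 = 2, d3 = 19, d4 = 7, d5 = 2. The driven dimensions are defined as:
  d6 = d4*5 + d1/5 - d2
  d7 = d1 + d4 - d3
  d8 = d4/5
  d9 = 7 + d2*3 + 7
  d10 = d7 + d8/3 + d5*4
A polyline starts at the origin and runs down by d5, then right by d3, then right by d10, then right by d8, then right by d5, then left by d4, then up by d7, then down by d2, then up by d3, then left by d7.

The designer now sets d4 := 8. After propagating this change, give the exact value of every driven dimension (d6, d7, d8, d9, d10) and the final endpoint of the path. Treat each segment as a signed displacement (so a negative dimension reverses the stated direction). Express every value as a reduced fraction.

Apply edit: d4 := 8
  d6 = d4*5 + d1/5 - d2 = 769/20
  d7 = d1 + d4 - d3 = -35/4
  d8 = d4/5 = 8/5
  d9 = 7 + d2*3 + 7 = 20
  d10 = d7 + d8/3 + d5*4 = -13/60
Walk from origin (0, 0):
  seg 1: down by d5 = 2 → (0, -2)
  seg 2: right by d3 = 19 → (19, -2)
  seg 3: right by d10 = -13/60 → (1127/60, -2)
  seg 4: right by d8 = 8/5 → (1223/60, -2)
  seg 5: right by d5 = 2 → (1343/60, -2)
  seg 6: left by d4 = 8 → (863/60, -2)
  seg 7: up by d7 = -35/4 → (863/60, -43/4)
  seg 8: down by d2 = 2 → (863/60, -51/4)
  seg 9: up by d3 = 19 → (863/60, 25/4)
  seg 10: left by d7 = -35/4 → (347/15, 25/4)

d6 = 769/20
d7 = -35/4
d8 = 8/5
d9 = 20
d10 = -13/60
endpoint = (347/15, 25/4)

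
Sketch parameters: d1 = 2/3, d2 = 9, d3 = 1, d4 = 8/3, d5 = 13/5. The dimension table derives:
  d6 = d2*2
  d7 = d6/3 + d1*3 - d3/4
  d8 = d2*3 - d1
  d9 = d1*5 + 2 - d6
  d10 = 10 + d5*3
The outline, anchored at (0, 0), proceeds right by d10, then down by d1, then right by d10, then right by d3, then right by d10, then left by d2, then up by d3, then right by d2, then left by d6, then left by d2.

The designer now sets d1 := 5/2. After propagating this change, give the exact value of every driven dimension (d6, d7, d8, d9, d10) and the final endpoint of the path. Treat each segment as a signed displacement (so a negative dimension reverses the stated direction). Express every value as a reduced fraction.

Apply edit: d1 := 5/2
  d6 = d2*2 = 18
  d7 = d6/3 + d1*3 - d3/4 = 53/4
  d8 = d2*3 - d1 = 49/2
  d9 = d1*5 + 2 - d6 = -7/2
  d10 = 10 + d5*3 = 89/5
Walk from origin (0, 0):
  seg 1: right by d10 = 89/5 → (89/5, 0)
  seg 2: down by d1 = 5/2 → (89/5, -5/2)
  seg 3: right by d10 = 89/5 → (178/5, -5/2)
  seg 4: right by d3 = 1 → (183/5, -5/2)
  seg 5: right by d10 = 89/5 → (272/5, -5/2)
  seg 6: left by d2 = 9 → (227/5, -5/2)
  seg 7: up by d3 = 1 → (227/5, -3/2)
  seg 8: right by d2 = 9 → (272/5, -3/2)
  seg 9: left by d6 = 18 → (182/5, -3/2)
  seg 10: left by d2 = 9 → (137/5, -3/2)

d6 = 18
d7 = 53/4
d8 = 49/2
d9 = -7/2
d10 = 89/5
endpoint = (137/5, -3/2)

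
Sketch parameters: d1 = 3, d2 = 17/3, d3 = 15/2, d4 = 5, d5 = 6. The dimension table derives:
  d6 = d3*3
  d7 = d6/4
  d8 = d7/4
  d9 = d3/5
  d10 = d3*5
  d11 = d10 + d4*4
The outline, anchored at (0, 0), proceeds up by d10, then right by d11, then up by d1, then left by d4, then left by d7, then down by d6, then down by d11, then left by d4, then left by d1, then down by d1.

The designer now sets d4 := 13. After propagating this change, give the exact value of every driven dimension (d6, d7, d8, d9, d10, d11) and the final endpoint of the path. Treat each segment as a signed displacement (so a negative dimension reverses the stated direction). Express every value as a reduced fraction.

Apply edit: d4 := 13
  d6 = d3*3 = 45/2
  d7 = d6/4 = 45/8
  d8 = d7/4 = 45/32
  d9 = d3/5 = 3/2
  d10 = d3*5 = 75/2
  d11 = d10 + d4*4 = 179/2
Walk from origin (0, 0):
  seg 1: up by d10 = 75/2 → (0, 75/2)
  seg 2: right by d11 = 179/2 → (179/2, 75/2)
  seg 3: up by d1 = 3 → (179/2, 81/2)
  seg 4: left by d4 = 13 → (153/2, 81/2)
  seg 5: left by d7 = 45/8 → (567/8, 81/2)
  seg 6: down by d6 = 45/2 → (567/8, 18)
  seg 7: down by d11 = 179/2 → (567/8, -143/2)
  seg 8: left by d4 = 13 → (463/8, -143/2)
  seg 9: left by d1 = 3 → (439/8, -143/2)
  seg 10: down by d1 = 3 → (439/8, -149/2)

d6 = 45/2
d7 = 45/8
d8 = 45/32
d9 = 3/2
d10 = 75/2
d11 = 179/2
endpoint = (439/8, -149/2)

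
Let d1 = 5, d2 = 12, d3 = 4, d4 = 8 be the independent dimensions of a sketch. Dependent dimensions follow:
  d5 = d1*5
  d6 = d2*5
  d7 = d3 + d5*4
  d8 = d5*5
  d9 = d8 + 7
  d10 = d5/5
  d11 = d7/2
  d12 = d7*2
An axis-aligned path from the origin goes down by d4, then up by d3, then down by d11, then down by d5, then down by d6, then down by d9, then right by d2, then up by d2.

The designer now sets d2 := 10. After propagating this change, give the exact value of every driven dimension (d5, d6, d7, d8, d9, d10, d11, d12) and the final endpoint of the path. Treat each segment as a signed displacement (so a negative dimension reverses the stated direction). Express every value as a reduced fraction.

d5 = 25
d6 = 50
d7 = 104
d8 = 125
d9 = 132
d10 = 5
d11 = 52
d12 = 208
endpoint = (10, -253)

Apply edit: d2 := 10
  d5 = d1*5 = 25
  d6 = d2*5 = 50
  d7 = d3 + d5*4 = 104
  d8 = d5*5 = 125
  d9 = d8 + 7 = 132
  d10 = d5/5 = 5
  d11 = d7/2 = 52
  d12 = d7*2 = 208
Walk from origin (0, 0):
  seg 1: down by d4 = 8 → (0, -8)
  seg 2: up by d3 = 4 → (0, -4)
  seg 3: down by d11 = 52 → (0, -56)
  seg 4: down by d5 = 25 → (0, -81)
  seg 5: down by d6 = 50 → (0, -131)
  seg 6: down by d9 = 132 → (0, -263)
  seg 7: right by d2 = 10 → (10, -263)
  seg 8: up by d2 = 10 → (10, -253)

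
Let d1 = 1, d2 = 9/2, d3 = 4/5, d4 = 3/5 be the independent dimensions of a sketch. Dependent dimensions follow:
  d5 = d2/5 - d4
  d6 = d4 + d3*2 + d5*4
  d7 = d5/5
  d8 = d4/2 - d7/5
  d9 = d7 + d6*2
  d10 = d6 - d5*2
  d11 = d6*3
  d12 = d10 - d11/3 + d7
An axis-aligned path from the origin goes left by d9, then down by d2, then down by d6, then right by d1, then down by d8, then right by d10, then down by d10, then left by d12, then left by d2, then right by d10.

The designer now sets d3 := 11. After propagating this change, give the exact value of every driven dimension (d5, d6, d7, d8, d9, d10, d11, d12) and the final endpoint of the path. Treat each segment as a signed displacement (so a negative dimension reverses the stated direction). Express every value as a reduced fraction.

d5 = 3/10
d6 = 119/5
d7 = 3/50
d8 = 36/125
d9 = 2383/50
d10 = 116/5
d11 = 357/5
d12 = -27/50
endpoint = (-211/50, -12947/250)

Apply edit: d3 := 11
  d5 = d2/5 - d4 = 3/10
  d6 = d4 + d3*2 + d5*4 = 119/5
  d7 = d5/5 = 3/50
  d8 = d4/2 - d7/5 = 36/125
  d9 = d7 + d6*2 = 2383/50
  d10 = d6 - d5*2 = 116/5
  d11 = d6*3 = 357/5
  d12 = d10 - d11/3 + d7 = -27/50
Walk from origin (0, 0):
  seg 1: left by d9 = 2383/50 → (-2383/50, 0)
  seg 2: down by d2 = 9/2 → (-2383/50, -9/2)
  seg 3: down by d6 = 119/5 → (-2383/50, -283/10)
  seg 4: right by d1 = 1 → (-2333/50, -283/10)
  seg 5: down by d8 = 36/125 → (-2333/50, -7147/250)
  seg 6: right by d10 = 116/5 → (-1173/50, -7147/250)
  seg 7: down by d10 = 116/5 → (-1173/50, -12947/250)
  seg 8: left by d12 = -27/50 → (-573/25, -12947/250)
  seg 9: left by d2 = 9/2 → (-1371/50, -12947/250)
  seg 10: right by d10 = 116/5 → (-211/50, -12947/250)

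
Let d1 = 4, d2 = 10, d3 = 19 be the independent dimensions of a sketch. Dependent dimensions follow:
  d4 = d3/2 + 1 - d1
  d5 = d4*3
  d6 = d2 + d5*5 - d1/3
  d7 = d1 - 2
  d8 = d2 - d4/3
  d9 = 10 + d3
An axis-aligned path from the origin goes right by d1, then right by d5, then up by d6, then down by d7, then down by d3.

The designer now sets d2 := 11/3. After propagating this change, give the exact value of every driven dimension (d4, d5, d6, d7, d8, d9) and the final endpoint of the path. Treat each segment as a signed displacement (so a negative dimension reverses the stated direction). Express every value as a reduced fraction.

d4 = 13/2
d5 = 39/2
d6 = 599/6
d7 = 2
d8 = 3/2
d9 = 29
endpoint = (47/2, 473/6)

Apply edit: d2 := 11/3
  d4 = d3/2 + 1 - d1 = 13/2
  d5 = d4*3 = 39/2
  d6 = d2 + d5*5 - d1/3 = 599/6
  d7 = d1 - 2 = 2
  d8 = d2 - d4/3 = 3/2
  d9 = 10 + d3 = 29
Walk from origin (0, 0):
  seg 1: right by d1 = 4 → (4, 0)
  seg 2: right by d5 = 39/2 → (47/2, 0)
  seg 3: up by d6 = 599/6 → (47/2, 599/6)
  seg 4: down by d7 = 2 → (47/2, 587/6)
  seg 5: down by d3 = 19 → (47/2, 473/6)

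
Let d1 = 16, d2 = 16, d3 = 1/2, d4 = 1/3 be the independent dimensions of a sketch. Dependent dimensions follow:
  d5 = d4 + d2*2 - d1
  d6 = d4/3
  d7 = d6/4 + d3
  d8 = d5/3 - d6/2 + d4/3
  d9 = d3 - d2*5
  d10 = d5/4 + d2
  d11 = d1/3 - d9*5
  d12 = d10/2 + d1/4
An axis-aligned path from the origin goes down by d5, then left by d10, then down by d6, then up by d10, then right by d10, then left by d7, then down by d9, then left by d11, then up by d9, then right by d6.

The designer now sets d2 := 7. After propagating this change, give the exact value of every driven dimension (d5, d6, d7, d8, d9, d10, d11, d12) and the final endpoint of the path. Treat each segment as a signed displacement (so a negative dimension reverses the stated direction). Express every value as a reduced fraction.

d5 = -5/3
d6 = 1/9
d7 = 19/36
d8 = -1/2
d9 = -69/2
d10 = 79/12
d11 = 1067/6
d12 = 175/24
endpoint = (-713/4, 293/36)

Apply edit: d2 := 7
  d5 = d4 + d2*2 - d1 = -5/3
  d6 = d4/3 = 1/9
  d7 = d6/4 + d3 = 19/36
  d8 = d5/3 - d6/2 + d4/3 = -1/2
  d9 = d3 - d2*5 = -69/2
  d10 = d5/4 + d2 = 79/12
  d11 = d1/3 - d9*5 = 1067/6
  d12 = d10/2 + d1/4 = 175/24
Walk from origin (0, 0):
  seg 1: down by d5 = -5/3 → (0, 5/3)
  seg 2: left by d10 = 79/12 → (-79/12, 5/3)
  seg 3: down by d6 = 1/9 → (-79/12, 14/9)
  seg 4: up by d10 = 79/12 → (-79/12, 293/36)
  seg 5: right by d10 = 79/12 → (0, 293/36)
  seg 6: left by d7 = 19/36 → (-19/36, 293/36)
  seg 7: down by d9 = -69/2 → (-19/36, 1535/36)
  seg 8: left by d11 = 1067/6 → (-6421/36, 1535/36)
  seg 9: up by d9 = -69/2 → (-6421/36, 293/36)
  seg 10: right by d6 = 1/9 → (-713/4, 293/36)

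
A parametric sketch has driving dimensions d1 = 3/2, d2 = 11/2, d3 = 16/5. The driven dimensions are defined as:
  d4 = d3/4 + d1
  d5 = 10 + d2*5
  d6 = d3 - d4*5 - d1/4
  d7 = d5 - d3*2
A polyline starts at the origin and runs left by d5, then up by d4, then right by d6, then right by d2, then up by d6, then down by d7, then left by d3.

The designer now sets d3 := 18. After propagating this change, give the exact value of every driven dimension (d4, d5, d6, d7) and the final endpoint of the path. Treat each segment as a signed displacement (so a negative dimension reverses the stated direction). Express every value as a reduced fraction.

d4 = 6
d5 = 75/2
d6 = -99/8
d7 = 3/2
endpoint = (-499/8, -63/8)

Apply edit: d3 := 18
  d4 = d3/4 + d1 = 6
  d5 = 10 + d2*5 = 75/2
  d6 = d3 - d4*5 - d1/4 = -99/8
  d7 = d5 - d3*2 = 3/2
Walk from origin (0, 0):
  seg 1: left by d5 = 75/2 → (-75/2, 0)
  seg 2: up by d4 = 6 → (-75/2, 6)
  seg 3: right by d6 = -99/8 → (-399/8, 6)
  seg 4: right by d2 = 11/2 → (-355/8, 6)
  seg 5: up by d6 = -99/8 → (-355/8, -51/8)
  seg 6: down by d7 = 3/2 → (-355/8, -63/8)
  seg 7: left by d3 = 18 → (-499/8, -63/8)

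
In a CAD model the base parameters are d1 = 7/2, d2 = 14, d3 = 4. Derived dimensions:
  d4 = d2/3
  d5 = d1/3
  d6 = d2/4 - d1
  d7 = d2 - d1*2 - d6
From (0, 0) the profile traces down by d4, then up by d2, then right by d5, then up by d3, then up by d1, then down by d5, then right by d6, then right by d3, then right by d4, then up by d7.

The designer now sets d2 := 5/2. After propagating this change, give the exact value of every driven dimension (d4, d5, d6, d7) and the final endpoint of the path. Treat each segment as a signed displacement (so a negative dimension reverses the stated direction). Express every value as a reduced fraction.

Apply edit: d2 := 5/2
  d4 = d2/3 = 5/6
  d5 = d1/3 = 7/6
  d6 = d2/4 - d1 = -23/8
  d7 = d2 - d1*2 - d6 = -13/8
Walk from origin (0, 0):
  seg 1: down by d4 = 5/6 → (0, -5/6)
  seg 2: up by d2 = 5/2 → (0, 5/3)
  seg 3: right by d5 = 7/6 → (7/6, 5/3)
  seg 4: up by d3 = 4 → (7/6, 17/3)
  seg 5: up by d1 = 7/2 → (7/6, 55/6)
  seg 6: down by d5 = 7/6 → (7/6, 8)
  seg 7: right by d6 = -23/8 → (-41/24, 8)
  seg 8: right by d3 = 4 → (55/24, 8)
  seg 9: right by d4 = 5/6 → (25/8, 8)
  seg 10: up by d7 = -13/8 → (25/8, 51/8)

d4 = 5/6
d5 = 7/6
d6 = -23/8
d7 = -13/8
endpoint = (25/8, 51/8)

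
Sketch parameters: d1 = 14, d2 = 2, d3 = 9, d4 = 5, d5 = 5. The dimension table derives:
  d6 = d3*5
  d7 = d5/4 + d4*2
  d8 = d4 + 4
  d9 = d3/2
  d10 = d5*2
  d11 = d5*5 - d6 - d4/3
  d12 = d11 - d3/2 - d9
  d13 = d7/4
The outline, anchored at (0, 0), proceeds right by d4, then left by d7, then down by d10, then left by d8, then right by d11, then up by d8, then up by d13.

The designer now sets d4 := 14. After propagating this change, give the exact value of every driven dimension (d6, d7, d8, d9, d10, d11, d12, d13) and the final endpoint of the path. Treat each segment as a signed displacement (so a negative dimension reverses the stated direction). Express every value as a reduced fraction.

d6 = 45
d7 = 117/4
d8 = 18
d9 = 9/2
d10 = 10
d11 = -74/3
d12 = -101/3
d13 = 117/16
endpoint = (-695/12, 245/16)

Apply edit: d4 := 14
  d6 = d3*5 = 45
  d7 = d5/4 + d4*2 = 117/4
  d8 = d4 + 4 = 18
  d9 = d3/2 = 9/2
  d10 = d5*2 = 10
  d11 = d5*5 - d6 - d4/3 = -74/3
  d12 = d11 - d3/2 - d9 = -101/3
  d13 = d7/4 = 117/16
Walk from origin (0, 0):
  seg 1: right by d4 = 14 → (14, 0)
  seg 2: left by d7 = 117/4 → (-61/4, 0)
  seg 3: down by d10 = 10 → (-61/4, -10)
  seg 4: left by d8 = 18 → (-133/4, -10)
  seg 5: right by d11 = -74/3 → (-695/12, -10)
  seg 6: up by d8 = 18 → (-695/12, 8)
  seg 7: up by d13 = 117/16 → (-695/12, 245/16)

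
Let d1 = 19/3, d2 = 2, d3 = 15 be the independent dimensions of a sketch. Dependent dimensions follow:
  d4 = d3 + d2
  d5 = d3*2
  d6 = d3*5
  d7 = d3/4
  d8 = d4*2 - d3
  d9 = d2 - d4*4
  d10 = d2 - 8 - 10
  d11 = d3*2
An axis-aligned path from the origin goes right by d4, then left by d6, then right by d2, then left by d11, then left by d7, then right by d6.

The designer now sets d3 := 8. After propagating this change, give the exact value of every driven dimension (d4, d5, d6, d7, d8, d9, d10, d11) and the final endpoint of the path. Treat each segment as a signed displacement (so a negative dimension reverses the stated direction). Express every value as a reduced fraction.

d4 = 10
d5 = 16
d6 = 40
d7 = 2
d8 = 12
d9 = -38
d10 = -16
d11 = 16
endpoint = (-6, 0)

Apply edit: d3 := 8
  d4 = d3 + d2 = 10
  d5 = d3*2 = 16
  d6 = d3*5 = 40
  d7 = d3/4 = 2
  d8 = d4*2 - d3 = 12
  d9 = d2 - d4*4 = -38
  d10 = d2 - 8 - 10 = -16
  d11 = d3*2 = 16
Walk from origin (0, 0):
  seg 1: right by d4 = 10 → (10, 0)
  seg 2: left by d6 = 40 → (-30, 0)
  seg 3: right by d2 = 2 → (-28, 0)
  seg 4: left by d11 = 16 → (-44, 0)
  seg 5: left by d7 = 2 → (-46, 0)
  seg 6: right by d6 = 40 → (-6, 0)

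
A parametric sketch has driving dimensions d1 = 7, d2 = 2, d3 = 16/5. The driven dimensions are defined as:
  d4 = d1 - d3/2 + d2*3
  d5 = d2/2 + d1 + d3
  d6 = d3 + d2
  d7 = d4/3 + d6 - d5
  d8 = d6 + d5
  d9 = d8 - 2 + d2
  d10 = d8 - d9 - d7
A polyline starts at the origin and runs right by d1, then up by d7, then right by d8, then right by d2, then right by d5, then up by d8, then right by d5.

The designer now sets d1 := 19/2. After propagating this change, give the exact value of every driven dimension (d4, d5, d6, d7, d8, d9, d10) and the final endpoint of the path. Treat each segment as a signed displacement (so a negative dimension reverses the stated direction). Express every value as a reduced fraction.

Apply edit: d1 := 19/2
  d4 = d1 - d3/2 + d2*3 = 139/10
  d5 = d2/2 + d1 + d3 = 137/10
  d6 = d3 + d2 = 26/5
  d7 = d4/3 + d6 - d5 = -58/15
  d8 = d6 + d5 = 189/10
  d9 = d8 - 2 + d2 = 189/10
  d10 = d8 - d9 - d7 = 58/15
Walk from origin (0, 0):
  seg 1: right by d1 = 19/2 → (19/2, 0)
  seg 2: up by d7 = -58/15 → (19/2, -58/15)
  seg 3: right by d8 = 189/10 → (142/5, -58/15)
  seg 4: right by d2 = 2 → (152/5, -58/15)
  seg 5: right by d5 = 137/10 → (441/10, -58/15)
  seg 6: up by d8 = 189/10 → (441/10, 451/30)
  seg 7: right by d5 = 137/10 → (289/5, 451/30)

d4 = 139/10
d5 = 137/10
d6 = 26/5
d7 = -58/15
d8 = 189/10
d9 = 189/10
d10 = 58/15
endpoint = (289/5, 451/30)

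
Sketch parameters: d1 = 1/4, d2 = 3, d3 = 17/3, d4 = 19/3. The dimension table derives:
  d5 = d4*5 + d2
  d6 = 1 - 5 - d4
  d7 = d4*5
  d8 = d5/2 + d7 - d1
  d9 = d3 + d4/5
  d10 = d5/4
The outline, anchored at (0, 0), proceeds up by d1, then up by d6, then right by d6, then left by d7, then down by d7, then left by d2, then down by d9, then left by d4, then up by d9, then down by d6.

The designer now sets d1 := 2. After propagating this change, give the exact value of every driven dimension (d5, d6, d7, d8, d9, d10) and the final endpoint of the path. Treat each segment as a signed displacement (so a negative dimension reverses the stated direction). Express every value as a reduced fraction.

Apply edit: d1 := 2
  d5 = d4*5 + d2 = 104/3
  d6 = 1 - 5 - d4 = -31/3
  d7 = d4*5 = 95/3
  d8 = d5/2 + d7 - d1 = 47
  d9 = d3 + d4/5 = 104/15
  d10 = d5/4 = 26/3
Walk from origin (0, 0):
  seg 1: up by d1 = 2 → (0, 2)
  seg 2: up by d6 = -31/3 → (0, -25/3)
  seg 3: right by d6 = -31/3 → (-31/3, -25/3)
  seg 4: left by d7 = 95/3 → (-42, -25/3)
  seg 5: down by d7 = 95/3 → (-42, -40)
  seg 6: left by d2 = 3 → (-45, -40)
  seg 7: down by d9 = 104/15 → (-45, -704/15)
  seg 8: left by d4 = 19/3 → (-154/3, -704/15)
  seg 9: up by d9 = 104/15 → (-154/3, -40)
  seg 10: down by d6 = -31/3 → (-154/3, -89/3)

d5 = 104/3
d6 = -31/3
d7 = 95/3
d8 = 47
d9 = 104/15
d10 = 26/3
endpoint = (-154/3, -89/3)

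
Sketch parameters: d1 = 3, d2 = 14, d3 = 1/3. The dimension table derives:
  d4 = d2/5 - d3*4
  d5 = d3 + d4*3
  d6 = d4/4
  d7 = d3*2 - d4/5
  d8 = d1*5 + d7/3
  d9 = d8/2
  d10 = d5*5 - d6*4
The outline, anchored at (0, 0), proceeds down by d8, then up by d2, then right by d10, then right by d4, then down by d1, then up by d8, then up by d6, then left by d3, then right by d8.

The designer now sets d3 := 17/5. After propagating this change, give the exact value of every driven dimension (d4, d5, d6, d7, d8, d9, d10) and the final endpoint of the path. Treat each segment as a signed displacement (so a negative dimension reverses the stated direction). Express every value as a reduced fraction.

d4 = -54/5
d5 = -29
d6 = -27/10
d7 = 224/25
d8 = 1349/75
d9 = 1349/150
d10 = -671/5
endpoint = (-9781/75, 83/10)

Apply edit: d3 := 17/5
  d4 = d2/5 - d3*4 = -54/5
  d5 = d3 + d4*3 = -29
  d6 = d4/4 = -27/10
  d7 = d3*2 - d4/5 = 224/25
  d8 = d1*5 + d7/3 = 1349/75
  d9 = d8/2 = 1349/150
  d10 = d5*5 - d6*4 = -671/5
Walk from origin (0, 0):
  seg 1: down by d8 = 1349/75 → (0, -1349/75)
  seg 2: up by d2 = 14 → (0, -299/75)
  seg 3: right by d10 = -671/5 → (-671/5, -299/75)
  seg 4: right by d4 = -54/5 → (-145, -299/75)
  seg 5: down by d1 = 3 → (-145, -524/75)
  seg 6: up by d8 = 1349/75 → (-145, 11)
  seg 7: up by d6 = -27/10 → (-145, 83/10)
  seg 8: left by d3 = 17/5 → (-742/5, 83/10)
  seg 9: right by d8 = 1349/75 → (-9781/75, 83/10)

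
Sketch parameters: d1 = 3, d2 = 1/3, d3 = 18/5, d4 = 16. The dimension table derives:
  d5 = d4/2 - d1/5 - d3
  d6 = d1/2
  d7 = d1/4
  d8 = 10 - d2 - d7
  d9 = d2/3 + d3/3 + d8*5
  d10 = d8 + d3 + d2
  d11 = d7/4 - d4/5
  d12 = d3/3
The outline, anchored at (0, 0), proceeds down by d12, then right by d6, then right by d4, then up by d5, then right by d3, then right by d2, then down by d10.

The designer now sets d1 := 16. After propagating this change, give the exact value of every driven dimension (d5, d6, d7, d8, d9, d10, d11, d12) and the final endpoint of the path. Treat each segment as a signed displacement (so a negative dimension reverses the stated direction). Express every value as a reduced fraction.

d5 = 6/5
d6 = 8
d7 = 4
d8 = 17/3
d9 = 1334/45
d10 = 48/5
d11 = -11/5
d12 = 6/5
endpoint = (419/15, -48/5)

Apply edit: d1 := 16
  d5 = d4/2 - d1/5 - d3 = 6/5
  d6 = d1/2 = 8
  d7 = d1/4 = 4
  d8 = 10 - d2 - d7 = 17/3
  d9 = d2/3 + d3/3 + d8*5 = 1334/45
  d10 = d8 + d3 + d2 = 48/5
  d11 = d7/4 - d4/5 = -11/5
  d12 = d3/3 = 6/5
Walk from origin (0, 0):
  seg 1: down by d12 = 6/5 → (0, -6/5)
  seg 2: right by d6 = 8 → (8, -6/5)
  seg 3: right by d4 = 16 → (24, -6/5)
  seg 4: up by d5 = 6/5 → (24, 0)
  seg 5: right by d3 = 18/5 → (138/5, 0)
  seg 6: right by d2 = 1/3 → (419/15, 0)
  seg 7: down by d10 = 48/5 → (419/15, -48/5)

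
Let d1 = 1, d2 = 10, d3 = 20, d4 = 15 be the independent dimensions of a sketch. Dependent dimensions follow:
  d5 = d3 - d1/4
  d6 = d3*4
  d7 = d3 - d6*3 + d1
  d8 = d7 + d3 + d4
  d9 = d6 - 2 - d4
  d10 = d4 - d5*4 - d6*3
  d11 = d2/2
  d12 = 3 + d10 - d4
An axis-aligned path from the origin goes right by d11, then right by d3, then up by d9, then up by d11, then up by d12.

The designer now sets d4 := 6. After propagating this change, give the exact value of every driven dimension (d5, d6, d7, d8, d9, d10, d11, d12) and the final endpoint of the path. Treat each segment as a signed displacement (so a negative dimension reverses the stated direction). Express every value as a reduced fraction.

Apply edit: d4 := 6
  d5 = d3 - d1/4 = 79/4
  d6 = d3*4 = 80
  d7 = d3 - d6*3 + d1 = -219
  d8 = d7 + d3 + d4 = -193
  d9 = d6 - 2 - d4 = 72
  d10 = d4 - d5*4 - d6*3 = -313
  d11 = d2/2 = 5
  d12 = 3 + d10 - d4 = -316
Walk from origin (0, 0):
  seg 1: right by d11 = 5 → (5, 0)
  seg 2: right by d3 = 20 → (25, 0)
  seg 3: up by d9 = 72 → (25, 72)
  seg 4: up by d11 = 5 → (25, 77)
  seg 5: up by d12 = -316 → (25, -239)

d5 = 79/4
d6 = 80
d7 = -219
d8 = -193
d9 = 72
d10 = -313
d11 = 5
d12 = -316
endpoint = (25, -239)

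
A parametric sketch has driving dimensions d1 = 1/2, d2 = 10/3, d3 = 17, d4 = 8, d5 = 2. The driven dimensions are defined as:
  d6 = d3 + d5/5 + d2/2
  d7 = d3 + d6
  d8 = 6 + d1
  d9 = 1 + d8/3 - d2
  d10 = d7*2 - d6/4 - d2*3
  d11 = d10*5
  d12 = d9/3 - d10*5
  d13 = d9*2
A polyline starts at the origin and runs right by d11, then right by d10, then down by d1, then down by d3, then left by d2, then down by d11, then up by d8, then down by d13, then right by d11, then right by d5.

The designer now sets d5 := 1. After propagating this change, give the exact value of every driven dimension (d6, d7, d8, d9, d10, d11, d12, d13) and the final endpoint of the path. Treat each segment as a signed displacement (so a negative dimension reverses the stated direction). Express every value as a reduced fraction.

Apply edit: d5 := 1
  d6 = d3 + d5/5 + d2/2 = 283/15
  d7 = d3 + d6 = 538/15
  d8 = 6 + d1 = 13/2
  d9 = 1 + d8/3 - d2 = -1/6
  d10 = d7*2 - d6/4 - d2*3 = 3421/60
  d11 = d10*5 = 3421/12
  d12 = d9/3 - d10*5 = -10265/36
  d13 = d9*2 = -1/3
Walk from origin (0, 0):
  seg 1: right by d11 = 3421/12 → (3421/12, 0)
  seg 2: right by d10 = 3421/60 → (3421/10, 0)
  seg 3: down by d1 = 1/2 → (3421/10, -1/2)
  seg 4: down by d3 = 17 → (3421/10, -35/2)
  seg 5: left by d2 = 10/3 → (10163/30, -35/2)
  seg 6: down by d11 = 3421/12 → (10163/30, -3631/12)
  seg 7: up by d8 = 13/2 → (10163/30, -3553/12)
  seg 8: down by d13 = -1/3 → (10163/30, -1183/4)
  seg 9: right by d11 = 3421/12 → (12477/20, -1183/4)
  seg 10: right by d5 = 1 → (12497/20, -1183/4)

d6 = 283/15
d7 = 538/15
d8 = 13/2
d9 = -1/6
d10 = 3421/60
d11 = 3421/12
d12 = -10265/36
d13 = -1/3
endpoint = (12497/20, -1183/4)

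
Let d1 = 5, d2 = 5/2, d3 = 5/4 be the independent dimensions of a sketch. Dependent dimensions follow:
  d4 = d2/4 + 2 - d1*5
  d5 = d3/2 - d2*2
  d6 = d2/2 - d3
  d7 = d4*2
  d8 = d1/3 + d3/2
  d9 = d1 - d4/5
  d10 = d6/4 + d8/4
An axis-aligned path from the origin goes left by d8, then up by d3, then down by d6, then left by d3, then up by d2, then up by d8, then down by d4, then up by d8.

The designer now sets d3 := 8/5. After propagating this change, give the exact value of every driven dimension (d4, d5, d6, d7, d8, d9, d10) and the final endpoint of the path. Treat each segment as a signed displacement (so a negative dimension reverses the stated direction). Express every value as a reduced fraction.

d4 = -179/8
d5 = -21/5
d6 = -7/20
d7 = -179/4
d8 = 37/15
d9 = 379/40
d10 = 127/240
endpoint = (-61/15, 3811/120)

Apply edit: d3 := 8/5
  d4 = d2/4 + 2 - d1*5 = -179/8
  d5 = d3/2 - d2*2 = -21/5
  d6 = d2/2 - d3 = -7/20
  d7 = d4*2 = -179/4
  d8 = d1/3 + d3/2 = 37/15
  d9 = d1 - d4/5 = 379/40
  d10 = d6/4 + d8/4 = 127/240
Walk from origin (0, 0):
  seg 1: left by d8 = 37/15 → (-37/15, 0)
  seg 2: up by d3 = 8/5 → (-37/15, 8/5)
  seg 3: down by d6 = -7/20 → (-37/15, 39/20)
  seg 4: left by d3 = 8/5 → (-61/15, 39/20)
  seg 5: up by d2 = 5/2 → (-61/15, 89/20)
  seg 6: up by d8 = 37/15 → (-61/15, 83/12)
  seg 7: down by d4 = -179/8 → (-61/15, 703/24)
  seg 8: up by d8 = 37/15 → (-61/15, 3811/120)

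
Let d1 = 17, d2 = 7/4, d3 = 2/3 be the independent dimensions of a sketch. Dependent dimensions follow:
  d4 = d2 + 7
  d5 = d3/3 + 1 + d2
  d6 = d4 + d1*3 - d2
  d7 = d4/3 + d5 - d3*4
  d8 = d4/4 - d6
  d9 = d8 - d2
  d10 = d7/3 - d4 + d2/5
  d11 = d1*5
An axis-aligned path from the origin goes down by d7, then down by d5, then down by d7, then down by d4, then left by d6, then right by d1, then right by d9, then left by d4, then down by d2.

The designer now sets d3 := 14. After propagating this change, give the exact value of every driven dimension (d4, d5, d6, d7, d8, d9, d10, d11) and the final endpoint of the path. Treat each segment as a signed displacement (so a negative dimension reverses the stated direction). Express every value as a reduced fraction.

d4 = 35/4
d5 = 89/12
d6 = 58
d7 = -137/3
d8 = -893/16
d9 = -921/16
d10 = -1063/45
d11 = 85
endpoint = (-1717/16, 881/12)

Apply edit: d3 := 14
  d4 = d2 + 7 = 35/4
  d5 = d3/3 + 1 + d2 = 89/12
  d6 = d4 + d1*3 - d2 = 58
  d7 = d4/3 + d5 - d3*4 = -137/3
  d8 = d4/4 - d6 = -893/16
  d9 = d8 - d2 = -921/16
  d10 = d7/3 - d4 + d2/5 = -1063/45
  d11 = d1*5 = 85
Walk from origin (0, 0):
  seg 1: down by d7 = -137/3 → (0, 137/3)
  seg 2: down by d5 = 89/12 → (0, 153/4)
  seg 3: down by d7 = -137/3 → (0, 1007/12)
  seg 4: down by d4 = 35/4 → (0, 451/6)
  seg 5: left by d6 = 58 → (-58, 451/6)
  seg 6: right by d1 = 17 → (-41, 451/6)
  seg 7: right by d9 = -921/16 → (-1577/16, 451/6)
  seg 8: left by d4 = 35/4 → (-1717/16, 451/6)
  seg 9: down by d2 = 7/4 → (-1717/16, 881/12)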